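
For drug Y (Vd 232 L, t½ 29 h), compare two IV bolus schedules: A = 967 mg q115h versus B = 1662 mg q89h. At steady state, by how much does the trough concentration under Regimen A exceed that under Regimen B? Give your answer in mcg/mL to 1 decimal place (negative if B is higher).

Regimen A: f = (1/2)^(115/29) ≈ 0.0640; Cmin,ss = (967/232)·f/(1−f) ≈ 0.285 mcg/mL.
Regimen B: f = (1/2)^(89/29) ≈ 0.1192; Cmin,ss = (1662/232)·f/(1−f) ≈ 0.969 mcg/mL.
Difference ≈ 0.285 − 0.969 ≈ -0.684 mcg/mL.

-0.7 mcg/mL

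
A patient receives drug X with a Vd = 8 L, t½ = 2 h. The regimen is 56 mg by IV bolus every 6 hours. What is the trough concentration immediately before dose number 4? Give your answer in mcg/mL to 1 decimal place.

1.0 mcg/mL

f = (1/2)^(τ/t½) = (1/2)^(6/2) ≈ 0.1250.
C₀ = D/Vd = 56/8 ≈ 7.000 mcg/mL.
Before the 4th dose, 3 doses have been given. Superposition: Cmin = C₀·(f + f² + … + f^3).
≈ 7.000 × (0.1250 + 0.0156 + 0.0020) ≈ 7.000 × 0.1426 ≈ 0.998 mcg/mL.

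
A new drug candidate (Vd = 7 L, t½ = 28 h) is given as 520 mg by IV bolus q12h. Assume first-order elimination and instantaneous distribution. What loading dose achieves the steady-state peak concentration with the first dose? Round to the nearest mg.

2023 mg

f = (1/2)^(12/28) ≈ 0.742997; accumulation ratio R = 1/(1−f) ≈ 3.89101.
Loading dose to hit Cmax,ss on first dose: D_load = D_maint·R ≈ 520 × 3.89101 ≈ 2023.33 mg.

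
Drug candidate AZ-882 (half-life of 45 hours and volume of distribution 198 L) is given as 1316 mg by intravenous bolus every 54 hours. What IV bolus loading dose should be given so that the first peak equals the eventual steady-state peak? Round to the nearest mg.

2330 mg

f = (1/2)^(54/45) ≈ 0.435275; accumulation ratio R = 1/(1−f) ≈ 1.77077.
Loading dose to hit Cmax,ss on first dose: D_load = D_maint·R ≈ 1316 × 1.77077 ≈ 2330.33 mg.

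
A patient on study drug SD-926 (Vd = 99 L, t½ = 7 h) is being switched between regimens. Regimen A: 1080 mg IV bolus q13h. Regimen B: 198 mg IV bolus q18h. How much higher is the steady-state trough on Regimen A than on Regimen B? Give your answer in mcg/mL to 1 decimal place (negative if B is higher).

3.8 mcg/mL

Regimen A: f = (1/2)^(13/7) ≈ 0.2760; Cmin,ss = (1080/99)·f/(1−f) ≈ 4.159 mcg/mL.
Regimen B: f = (1/2)^(18/7) ≈ 0.1682; Cmin,ss = (198/99)·f/(1−f) ≈ 0.404 mcg/mL.
Difference ≈ 4.159 − 0.404 ≈ 3.755 mcg/mL.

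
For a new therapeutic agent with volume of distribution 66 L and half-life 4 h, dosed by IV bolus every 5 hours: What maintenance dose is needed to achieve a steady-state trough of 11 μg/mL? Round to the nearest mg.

τ/t½ = 5/4 ≈ 1.25, so f = (1/2)^(5/4) ≈ 0.420448.
Cmin,ss = (D/Vd)·f/(1−f), so D = Cmin,ss·Vd·(1−f)/f.
D = 11 × 66 × (1−f)/f ≈ 11 × 66 × 1.37842 ≈ 1000.73 mg.

1001 mg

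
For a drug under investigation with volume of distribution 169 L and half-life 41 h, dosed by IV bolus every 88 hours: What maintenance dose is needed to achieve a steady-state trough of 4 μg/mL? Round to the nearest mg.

τ/t½ = 88/41 ≈ 2.1463, so f = (1/2)^(88/41) ≈ 0.225885.
Cmin,ss = (D/Vd)·f/(1−f), so D = Cmin,ss·Vd·(1−f)/f.
D = 4 × 169 × (1−f)/f ≈ 4 × 169 × 3.42703 ≈ 2316.67 mg.

2317 mg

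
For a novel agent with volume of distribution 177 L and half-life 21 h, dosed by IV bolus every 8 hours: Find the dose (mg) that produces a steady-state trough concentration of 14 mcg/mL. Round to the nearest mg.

τ/t½ = 8/21 ≈ 0.38095, so f = (1/2)^(8/21) ≈ 0.767930.
Cmin,ss = (D/Vd)·f/(1−f), so D = Cmin,ss·Vd·(1−f)/f.
D = 14 × 177 × (1−f)/f ≈ 14 × 177 × 0.30220 ≈ 748.85 mg.

749 mg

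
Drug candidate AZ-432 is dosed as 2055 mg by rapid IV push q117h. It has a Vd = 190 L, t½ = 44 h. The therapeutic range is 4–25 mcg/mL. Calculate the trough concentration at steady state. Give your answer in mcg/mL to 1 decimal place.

k = ln2/t½ = ln2/44 ≈ 0.015753 h⁻¹; fraction remaining f = e^(−kτ) = e^(−0.015753×117) ≈ 0.1583.
Single-dose peak C₀ = D/Vd = 2055/190 ≈ 10.816 mcg/mL.
Steady-state trough Cmin,ss = C₀·f/(1−f) ≈ 10.816 × 0.1583/0.8417 ≈ 2.034 mcg/mL.
Trough 2.0 mcg/mL vs MEC 4 mcg/mL: subtherapeutic.

2.0 mcg/mL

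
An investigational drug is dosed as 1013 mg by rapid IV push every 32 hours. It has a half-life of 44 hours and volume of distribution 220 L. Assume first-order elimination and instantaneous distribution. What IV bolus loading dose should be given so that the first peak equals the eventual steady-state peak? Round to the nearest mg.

f = (1/2)^(32/44) ≈ 0.604045; accumulation ratio R = 1/(1−f) ≈ 2.52554.
Loading dose to hit Cmax,ss on first dose: D_load = D_maint·R ≈ 1013 × 2.52554 ≈ 2558.37 mg.

2558 mg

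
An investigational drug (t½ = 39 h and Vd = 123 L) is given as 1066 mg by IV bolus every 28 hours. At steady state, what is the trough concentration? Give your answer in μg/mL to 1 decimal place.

13.4 μg/mL

τ/t½ = 28/39 ≈ 0.71795, so fraction remaining f = (1/2)^(28/39) ≈ 0.6080.
Accumulation ratio R = 1/(1 − f) ≈ 1/0.3920 ≈ 2.5510.
Single-dose peak C₀ = D/Vd = 1066/123 ≈ 8.667 μg/mL.
Steady-state peak Cmax,ss = C₀·R ≈ 8.667 × 2.5510 ≈ 22.110 μg/mL.
One interval later, Cmin,ss = Cmax,ss·e^(−kτ) ≈ 22.110 × 0.6080 ≈ 13.443 μg/mL.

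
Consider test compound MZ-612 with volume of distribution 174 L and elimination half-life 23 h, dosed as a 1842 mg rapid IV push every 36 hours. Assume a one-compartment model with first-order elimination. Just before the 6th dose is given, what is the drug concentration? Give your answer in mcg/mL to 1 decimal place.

5.4 mcg/mL

f = (1/2)^(τ/t½) = (1/2)^(36/23) ≈ 0.3379.
C₀ = D/Vd = 1842/174 ≈ 10.586 mcg/mL.
Before the 6th dose, 5 doses have been given. Superposition: Cmin = C₀·(f + f² + … + f^5).
≈ 10.586 × (0.3379 + 0.1142 + 0.0386 + 0.0130 + 0.0044) ≈ 10.586 × 0.5081 ≈ 5.379 mcg/mL.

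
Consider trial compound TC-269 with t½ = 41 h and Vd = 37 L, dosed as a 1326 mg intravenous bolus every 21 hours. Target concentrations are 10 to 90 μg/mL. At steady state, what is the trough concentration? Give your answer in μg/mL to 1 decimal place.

τ/t½ = 21/41 ≈ 0.5122, so fraction remaining f = (1/2)^(21/41) ≈ 0.7012.
At steady state, accumulation factor R = 1/(1 − e^(−kτ)) ≈ 3.3467.
Single-dose peak C₀ = D/Vd = 1326/37 ≈ 35.838 μg/mL.
Steady-state peak Cmax,ss = C₀·R ≈ 35.838 × 3.3467 ≈ 119.939 μg/mL.
One interval later, Cmin,ss = Cmax,ss·e^(−kτ) ≈ 119.939 × 0.7012 ≈ 84.101 μg/mL.
Trough 84.1 μg/mL vs MEC 10 μg/mL: adequate.

84.1 μg/mL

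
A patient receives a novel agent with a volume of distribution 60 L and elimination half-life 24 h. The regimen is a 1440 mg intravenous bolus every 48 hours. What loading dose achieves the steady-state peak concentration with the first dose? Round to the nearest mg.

f = (1/2)^(48/24) ≈ 0.250000; accumulation ratio R = 1/(1−f) ≈ 1.33333.
Loading dose to hit Cmax,ss on first dose: D_load = D_maint·R ≈ 1440 × 1.33333 ≈ 1920.00 mg.

1920 mg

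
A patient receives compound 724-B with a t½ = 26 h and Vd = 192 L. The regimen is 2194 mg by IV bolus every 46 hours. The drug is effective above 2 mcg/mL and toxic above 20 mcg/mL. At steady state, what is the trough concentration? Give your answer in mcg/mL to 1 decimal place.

4.7 mcg/mL

k = ln2/t½ = ln2/26 ≈ 0.026660 h⁻¹; fraction remaining f = e^(−kτ) = e^(−0.026660×46) ≈ 0.2934.
Single-dose peak C₀ = D/Vd = 2194/192 ≈ 11.427 mcg/mL.
Steady-state trough Cmin,ss = C₀·f/(1−f) ≈ 11.427 × 0.2934/0.7066 ≈ 4.745 mcg/mL.
Trough 4.7 mcg/mL vs MEC 2 mcg/mL: adequate.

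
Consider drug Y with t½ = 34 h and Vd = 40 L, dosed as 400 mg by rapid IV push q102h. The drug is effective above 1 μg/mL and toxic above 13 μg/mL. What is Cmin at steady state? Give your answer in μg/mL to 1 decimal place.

The dosing interval is 3 half-lives, so f = 2^(−3) = 0.125.
Accumulation ratio R = 1/(1 − f) = 1/0.875 = 8/7.
Single-dose peak C₀ = D/Vd = 400/40 = 10 μg/mL.
Steady-state peak Cmax,ss = C₀·R = 10 × 8/7 ≈ 11.429 μg/mL.
Steady-state trough Cmin,ss = Cmax,ss·f ≈ 11.429 × 0.125 ≈ 1.429 μg/mL.
Trough 1.4 μg/mL vs MEC 1 μg/mL: adequate.

1.4 μg/mL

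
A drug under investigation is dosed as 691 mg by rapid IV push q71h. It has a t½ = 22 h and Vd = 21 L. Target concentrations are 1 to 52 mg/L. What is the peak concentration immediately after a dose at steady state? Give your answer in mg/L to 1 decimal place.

k = ln2/t½ = ln2/22 ≈ 0.031507 h⁻¹; fraction remaining f = e^(−kτ) = e^(−0.031507×71) ≈ 0.1068.
Accumulation ratio R = 1/(1 − f) ≈ 1/0.8932 ≈ 1.1196.
Each bolus raises the concentration by D/Vd = 691/21 ≈ 32.905 mg/L.
Cmax,ss = C₀/(1 − f) ≈ 32.905/0.8932 ≈ 36.839 mg/L.
Peak 36.8 mg/L vs MTC 52 mg/L: below toxic threshold.

36.8 mg/L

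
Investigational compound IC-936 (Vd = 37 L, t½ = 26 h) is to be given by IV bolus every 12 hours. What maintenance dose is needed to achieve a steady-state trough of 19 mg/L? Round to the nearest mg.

τ/t½ = 12/26 ≈ 0.46154, so f = (1/2)^(12/26) ≈ 0.726211.
Cmin,ss = (D/Vd)·f/(1−f), so D = Cmin,ss·Vd·(1−f)/f.
D = 19 × 37 × (1−f)/f ≈ 19 × 37 × 0.37701 ≈ 265.04 mg.

265 mg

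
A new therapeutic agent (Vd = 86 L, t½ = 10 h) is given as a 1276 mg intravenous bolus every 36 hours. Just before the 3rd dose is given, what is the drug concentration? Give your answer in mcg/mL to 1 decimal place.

f = (1/2)^(τ/t½) = (1/2)^(36/10) ≈ 0.0825.
C₀ = D/Vd = 1276/86 ≈ 14.837 mcg/mL.
Before the 3rd dose, 2 doses have been given. Superposition: Cmin = C₀·(f + f²).
≈ 14.837 × (0.0825 + 0.0068) ≈ 14.837 × 0.0893 ≈ 1.325 mcg/mL.

1.3 mcg/mL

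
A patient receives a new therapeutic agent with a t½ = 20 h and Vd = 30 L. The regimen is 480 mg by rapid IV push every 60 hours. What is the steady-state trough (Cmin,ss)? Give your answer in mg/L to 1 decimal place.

τ = 60 h = 3 half-lives, so f = (1/2)^3 = 0.125.
Accumulation ratio R = 1/(1 − f) = 1/0.875 = 8/7.
Single-dose peak C₀ = D/Vd = 480/30 = 16 mg/L.
Steady-state peak Cmax,ss = C₀·R = 16 × 8/7 ≈ 18.286 mg/L.
Steady-state trough Cmin,ss = Cmax,ss·f ≈ 18.286 × 0.125 ≈ 2.286 mg/L.

2.3 mg/L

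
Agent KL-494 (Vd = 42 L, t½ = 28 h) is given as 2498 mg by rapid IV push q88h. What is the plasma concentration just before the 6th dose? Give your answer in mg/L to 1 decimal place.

7.6 mg/L

f = (1/2)^(τ/t½) = (1/2)^(88/28) ≈ 0.1132.
C₀ = D/Vd = 2498/42 ≈ 59.476 mg/L.
Before the 6th dose, 5 doses have been given. Superposition: Cmin = C₀·(f + f² + … + f^5).
≈ 59.476 × (0.1132 + 0.0128 + 0.0015 + 0.0002 + 0.0000) ≈ 59.476 × 0.1277 ≈ 7.595 mg/L.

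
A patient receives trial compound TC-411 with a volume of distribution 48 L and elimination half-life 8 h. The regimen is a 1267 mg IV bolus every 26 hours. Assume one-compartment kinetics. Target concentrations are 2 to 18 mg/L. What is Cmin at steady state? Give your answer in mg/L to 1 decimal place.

Over one 26-h interval, 26/8 ≈ 3.25 half-lives elapse, leaving f ≈ 0.1051 of each dose.
Each bolus raises the concentration by D/Vd = 1267/48 ≈ 26.396 mg/L.
Steady-state trough Cmin,ss = C₀·f/(1−f) ≈ 26.396 × 0.1051/0.8949 ≈ 3.100 mg/L.
Trough 3.1 mg/L vs MEC 2 mg/L: adequate.

3.1 mg/L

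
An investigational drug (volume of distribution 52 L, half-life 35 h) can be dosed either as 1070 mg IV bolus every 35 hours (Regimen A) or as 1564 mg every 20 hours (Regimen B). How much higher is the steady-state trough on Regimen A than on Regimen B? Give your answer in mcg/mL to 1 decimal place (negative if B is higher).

Regimen A: f = (1/2)^(35/35) ≈ 0.5000; Cmin,ss = (1070/52)·f/(1−f) ≈ 20.577 mcg/mL.
Regimen B: f = (1/2)^(20/35) ≈ 0.6730; Cmin,ss = (1564/52)·f/(1−f) ≈ 61.901 mcg/mL.
Difference ≈ 20.577 − 61.901 ≈ -41.324 mcg/mL.

-41.3 mcg/mL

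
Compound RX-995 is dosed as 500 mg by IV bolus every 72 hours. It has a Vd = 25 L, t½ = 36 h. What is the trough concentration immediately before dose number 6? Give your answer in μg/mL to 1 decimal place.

f = (1/2)^(τ/t½) = (1/2)^(72/36) ≈ 0.2500.
C₀ = D/Vd = 500/25 ≈ 20.000 μg/mL.
Before the 6th dose, 5 doses have been given. Superposition: Cmin = C₀·(f + f² + … + f^5).
≈ 20.000 × (0.2500 + 0.0625 + 0.0156 + 0.0039 + 0.0010) ≈ 20.000 × 0.3330 ≈ 6.660 μg/mL.

6.7 μg/mL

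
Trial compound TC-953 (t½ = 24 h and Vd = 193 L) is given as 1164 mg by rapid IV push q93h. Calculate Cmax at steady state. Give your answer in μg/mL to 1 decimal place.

k = ln2/t½ = ln2/24 ≈ 0.028881 h⁻¹; fraction remaining f = e^(−kτ) = e^(−0.028881×93) ≈ 0.0682.
At steady state, accumulation factor R = 1/(1 − e^(−kτ)) ≈ 1.0732.
Single-dose peak C₀ = D/Vd = 1164/193 ≈ 6.031 μg/mL.
Steady-state peak Cmax,ss = C₀·R ≈ 6.031 × 1.0732 ≈ 6.472 μg/mL.

6.5 μg/mL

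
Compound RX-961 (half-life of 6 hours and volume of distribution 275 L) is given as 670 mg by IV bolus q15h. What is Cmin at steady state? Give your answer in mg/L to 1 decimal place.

0.5 mg/L

Over one 15-h interval, 15/6 ≈ 2.5 half-lives elapse, leaving f ≈ 0.1768 of each dose.
At steady state, accumulation factor R = 1/(1 − e^(−kτ)) ≈ 1.2148.
Each bolus raises the concentration by D/Vd = 670/275 ≈ 2.436 mg/L.
Cmax,ss = C₀/(1 − f) ≈ 2.436/0.8232 ≈ 2.959 mg/L.
Steady-state trough Cmin,ss = Cmax,ss·f ≈ 2.959 × 0.1768 ≈ 0.523 mg/L.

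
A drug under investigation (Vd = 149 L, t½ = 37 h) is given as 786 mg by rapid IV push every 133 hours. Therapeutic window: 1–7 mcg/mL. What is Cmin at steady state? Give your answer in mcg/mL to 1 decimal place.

0.5 mcg/mL

k = ln2/t½ = ln2/37 ≈ 0.018734 h⁻¹; fraction remaining f = e^(−kτ) = e^(−0.018734×133) ≈ 0.0828.
Each bolus raises the concentration by D/Vd = 786/149 ≈ 5.275 mcg/mL.
Steady-state trough Cmin,ss = C₀·f/(1−f) ≈ 5.275 × 0.0828/0.9172 ≈ 0.476 mcg/mL.
Trough 0.5 mcg/mL vs MEC 1 mcg/mL: subtherapeutic.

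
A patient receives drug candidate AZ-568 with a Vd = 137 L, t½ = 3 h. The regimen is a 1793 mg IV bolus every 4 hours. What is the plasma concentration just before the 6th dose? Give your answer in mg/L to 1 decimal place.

f = (1/2)^(τ/t½) = (1/2)^(4/3) ≈ 0.3969.
C₀ = D/Vd = 1793/137 ≈ 13.088 mg/L.
Before the 6th dose, 5 doses have been given. Superposition: Cmin = C₀·(f + f² + … + f^5).
≈ 13.088 × (0.3969 + 0.1575 + 0.0625 + 0.0248 + 0.0098) ≈ 13.088 × 0.6515 ≈ 8.527 mg/L.

8.5 mg/L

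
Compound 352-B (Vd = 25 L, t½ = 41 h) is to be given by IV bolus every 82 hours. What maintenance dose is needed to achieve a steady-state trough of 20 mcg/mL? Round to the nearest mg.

1500 mg

τ/t½ = 82/41 ≈ 2, so f = (1/2)^(82/41) ≈ 0.250000.
Cmin,ss = (D/Vd)·f/(1−f), so D = Cmin,ss·Vd·(1−f)/f.
D = 20 × 25 × (1−f)/f ≈ 20 × 25 × 3.00000 ≈ 1500.00 mg.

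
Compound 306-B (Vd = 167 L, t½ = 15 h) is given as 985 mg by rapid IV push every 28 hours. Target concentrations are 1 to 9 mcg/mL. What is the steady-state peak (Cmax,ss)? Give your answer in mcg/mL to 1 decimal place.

k = ln2/t½ = ln2/15 ≈ 0.046210 h⁻¹; fraction remaining f = e^(−kτ) = e^(−0.046210×28) ≈ 0.2742.
At steady state, accumulation factor R = 1/(1 − e^(−kτ)) ≈ 1.3778.
Each bolus raises the concentration by D/Vd = 985/167 ≈ 5.898 mcg/mL.
Steady-state peak Cmax,ss = C₀·R ≈ 5.898 × 1.3778 ≈ 8.126 mcg/mL.
Peak 8.1 mcg/mL vs MTC 9 mcg/mL: below toxic threshold.

8.1 mcg/mL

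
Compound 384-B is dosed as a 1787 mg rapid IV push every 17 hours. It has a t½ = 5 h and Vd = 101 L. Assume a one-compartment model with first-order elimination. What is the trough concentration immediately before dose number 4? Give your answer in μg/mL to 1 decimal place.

1.8 μg/mL

f = (1/2)^(τ/t½) = (1/2)^(17/5) ≈ 0.0947.
C₀ = D/Vd = 1787/101 ≈ 17.693 μg/mL.
Before the 4th dose, 3 doses have been given. Superposition: Cmin = C₀·(f + f² + … + f^3).
≈ 17.693 × (0.0947 + 0.0090 + 0.0008) ≈ 17.693 × 0.1045 ≈ 1.849 μg/mL.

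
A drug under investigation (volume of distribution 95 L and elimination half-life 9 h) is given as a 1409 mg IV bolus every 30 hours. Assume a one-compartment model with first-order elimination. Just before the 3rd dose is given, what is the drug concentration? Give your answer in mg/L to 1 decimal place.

1.6 mg/L

f = (1/2)^(τ/t½) = (1/2)^(30/9) ≈ 0.0992.
C₀ = D/Vd = 1409/95 ≈ 14.832 mg/L.
Before the 3rd dose, 2 doses have been given. Superposition: Cmin = C₀·(f + f²).
≈ 14.832 × (0.0992 + 0.0098) ≈ 14.832 × 0.1090 ≈ 1.617 mg/L.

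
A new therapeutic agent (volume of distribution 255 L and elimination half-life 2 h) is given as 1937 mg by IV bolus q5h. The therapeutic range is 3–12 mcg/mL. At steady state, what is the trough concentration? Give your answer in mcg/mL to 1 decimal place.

τ/t½ = 5/2 ≈ 2.5, so fraction remaining f = (1/2)^(5/2) ≈ 0.1768.
Each bolus raises the concentration by D/Vd = 1937/255 ≈ 7.596 mcg/mL.
Steady-state trough Cmin,ss = C₀·f/(1−f) ≈ 7.596 × 0.1768/0.8232 ≈ 1.631 mcg/mL.
Trough 1.6 mcg/mL vs MEC 3 mcg/mL: subtherapeutic.

1.6 mcg/mL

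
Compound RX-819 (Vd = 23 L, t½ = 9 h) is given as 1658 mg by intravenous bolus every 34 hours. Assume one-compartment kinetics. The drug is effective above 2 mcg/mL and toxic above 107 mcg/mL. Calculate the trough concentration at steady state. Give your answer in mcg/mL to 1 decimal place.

5.7 mcg/mL

k = ln2/t½ = ln2/9 ≈ 0.077016 h⁻¹; fraction remaining f = e^(−kτ) = e^(−0.077016×34) ≈ 0.0729.
Single-dose peak C₀ = D/Vd = 1658/23 ≈ 72.087 mcg/mL.
Steady-state trough Cmin,ss = C₀·f/(1−f) ≈ 72.087 × 0.0729/0.9271 ≈ 5.668 mcg/mL.
Trough 5.7 mcg/mL vs MEC 2 mcg/mL: adequate.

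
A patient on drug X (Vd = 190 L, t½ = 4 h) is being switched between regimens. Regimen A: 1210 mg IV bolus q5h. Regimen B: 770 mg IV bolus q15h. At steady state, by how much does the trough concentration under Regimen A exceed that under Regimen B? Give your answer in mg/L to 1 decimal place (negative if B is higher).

Regimen A: f = (1/2)^(5/4) ≈ 0.4204; Cmin,ss = (1210/190)·f/(1−f) ≈ 4.619 mg/L.
Regimen B: f = (1/2)^(15/4) ≈ 0.0743; Cmin,ss = (770/190)·f/(1−f) ≈ 0.325 mg/L.
Difference ≈ 4.619 − 0.325 ≈ 4.294 mg/L.

4.3 mg/L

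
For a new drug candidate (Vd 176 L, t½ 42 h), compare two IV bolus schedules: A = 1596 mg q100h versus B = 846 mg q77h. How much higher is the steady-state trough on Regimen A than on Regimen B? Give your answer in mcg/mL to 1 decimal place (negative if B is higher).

Regimen A: f = (1/2)^(100/42) ≈ 0.1920; Cmin,ss = (1596/176)·f/(1−f) ≈ 2.155 mcg/mL.
Regimen B: f = (1/2)^(77/42) ≈ 0.2806; Cmin,ss = (846/176)·f/(1−f) ≈ 1.875 mcg/mL.
Difference ≈ 2.155 − 1.875 ≈ 0.280 mcg/mL.

0.3 mcg/mL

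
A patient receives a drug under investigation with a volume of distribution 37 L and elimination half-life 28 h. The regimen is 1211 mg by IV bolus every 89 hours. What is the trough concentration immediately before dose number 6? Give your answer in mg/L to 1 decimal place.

f = (1/2)^(τ/t½) = (1/2)^(89/28) ≈ 0.1104.
C₀ = D/Vd = 1211/37 ≈ 32.730 mg/L.
Before the 6th dose, 5 doses have been given. Superposition: Cmin = C₀·(f + f² + … + f^5).
≈ 32.730 × (0.1104 + 0.0122 + 0.0013 + 0.0001 + 0.0000) ≈ 32.730 × 0.1240 ≈ 4.059 mg/L.

4.1 mg/L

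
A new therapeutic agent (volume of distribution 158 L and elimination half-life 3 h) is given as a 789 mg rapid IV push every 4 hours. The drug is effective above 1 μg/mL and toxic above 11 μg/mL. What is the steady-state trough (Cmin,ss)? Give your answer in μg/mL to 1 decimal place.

k = ln2/t½ = ln2/3 ≈ 0.231049 h⁻¹; fraction remaining f = e^(−kτ) = e^(−0.231049×4) ≈ 0.3969.
At steady state, accumulation factor R = 1/(1 − e^(−kτ)) ≈ 1.6581.
Single-dose peak C₀ = D/Vd = 789/158 ≈ 4.994 μg/mL.
Steady-state peak Cmax,ss = C₀·R ≈ 4.994 × 1.6581 ≈ 8.281 μg/mL.
One interval later, Cmin,ss = Cmax,ss·e^(−kτ) ≈ 8.281 × 0.3969 ≈ 3.287 μg/mL.
Trough 3.3 μg/mL vs MEC 1 μg/mL: adequate.

3.3 μg/mL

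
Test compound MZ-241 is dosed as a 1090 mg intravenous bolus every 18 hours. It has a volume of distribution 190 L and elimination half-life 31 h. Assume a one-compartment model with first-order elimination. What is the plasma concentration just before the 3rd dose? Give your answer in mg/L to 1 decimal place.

6.4 mg/L

f = (1/2)^(τ/t½) = (1/2)^(18/31) ≈ 0.6687.
C₀ = D/Vd = 1090/190 ≈ 5.737 mg/L.
Before the 3rd dose, 2 doses have been given. Superposition: Cmin = C₀·(f + f²).
≈ 5.737 × (0.6687 + 0.4472) ≈ 5.737 × 1.1159 ≈ 6.402 mg/L.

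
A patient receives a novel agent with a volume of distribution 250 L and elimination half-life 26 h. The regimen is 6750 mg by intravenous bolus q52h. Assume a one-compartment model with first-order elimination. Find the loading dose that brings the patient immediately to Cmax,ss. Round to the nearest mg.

9000 mg

f = (1/2)^(52/26) ≈ 0.250000; accumulation ratio R = 1/(1−f) ≈ 1.33333.
Loading dose to hit Cmax,ss on first dose: D_load = D_maint·R ≈ 6750 × 1.33333 ≈ 8999.98 mg.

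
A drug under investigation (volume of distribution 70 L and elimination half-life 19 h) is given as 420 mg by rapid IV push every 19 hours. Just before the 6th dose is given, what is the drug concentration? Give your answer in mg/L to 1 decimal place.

5.8 mg/L

f = (1/2)^(τ/t½) = (1/2)^(19/19) ≈ 0.5000.
C₀ = D/Vd = 420/70 ≈ 6.000 mg/L.
Before the 6th dose, 5 doses have been given. Superposition: Cmin = C₀·(f + f² + … + f^5).
≈ 6.000 × (0.5000 + 0.2500 + 0.1250 + 0.0625 + 0.0313) ≈ 6.000 × 0.9688 ≈ 5.813 mg/L.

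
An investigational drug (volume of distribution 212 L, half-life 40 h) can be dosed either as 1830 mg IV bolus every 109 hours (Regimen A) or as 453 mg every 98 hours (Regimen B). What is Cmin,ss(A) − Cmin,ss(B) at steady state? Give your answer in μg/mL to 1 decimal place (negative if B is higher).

Regimen A: f = (1/2)^(109/40) ≈ 0.1512; Cmin,ss = (1830/212)·f/(1−f) ≈ 1.538 μg/mL.
Regimen B: f = (1/2)^(98/40) ≈ 0.1830; Cmin,ss = (453/212)·f/(1−f) ≈ 0.479 μg/mL.
Difference ≈ 1.538 − 0.479 ≈ 1.059 μg/mL.

1.1 μg/mL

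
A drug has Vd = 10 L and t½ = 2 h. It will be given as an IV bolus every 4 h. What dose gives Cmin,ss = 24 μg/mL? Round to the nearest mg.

720 mg

τ/t½ = 4/2 ≈ 2, so f = (1/2)^(4/2) ≈ 0.250000.
Cmin,ss = (D/Vd)·f/(1−f), so D = Cmin,ss·Vd·(1−f)/f.
D = 24 × 10 × (1−f)/f ≈ 24 × 10 × 3.00000 ≈ 720.00 mg.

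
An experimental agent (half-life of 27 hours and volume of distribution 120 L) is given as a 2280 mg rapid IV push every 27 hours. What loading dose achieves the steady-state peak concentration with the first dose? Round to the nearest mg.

f = (1/2)^(27/27) ≈ 0.500000; accumulation ratio R = 1/(1−f) ≈ 2.00000.
Loading dose to hit Cmax,ss on first dose: D_load = D_maint·R ≈ 2280 × 2.00000 ≈ 4560.00 mg.

4560 mg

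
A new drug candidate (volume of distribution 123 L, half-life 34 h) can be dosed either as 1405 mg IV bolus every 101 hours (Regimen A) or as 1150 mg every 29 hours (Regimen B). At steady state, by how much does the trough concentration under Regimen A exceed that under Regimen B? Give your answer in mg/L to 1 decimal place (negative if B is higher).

Regimen A: f = (1/2)^(101/34) ≈ 0.1276; Cmin,ss = (1405/123)·f/(1−f) ≈ 1.671 mg/L.
Regimen B: f = (1/2)^(29/34) ≈ 0.5537; Cmin,ss = (1150/123)·f/(1−f) ≈ 11.600 mg/L.
Difference ≈ 1.671 − 11.600 ≈ -9.929 mg/L.

-9.9 mg/L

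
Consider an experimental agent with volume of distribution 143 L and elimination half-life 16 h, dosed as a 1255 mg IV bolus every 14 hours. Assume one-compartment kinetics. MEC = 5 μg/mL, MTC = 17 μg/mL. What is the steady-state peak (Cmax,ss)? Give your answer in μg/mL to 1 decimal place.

19.3 μg/mL

τ/t½ = 14/16 ≈ 0.875, so fraction remaining f = (1/2)^(14/16) ≈ 0.5453.
Accumulation ratio R = 1/(1 − f) ≈ 1/0.4547 ≈ 2.1993.
Each bolus raises the concentration by D/Vd = 1255/143 ≈ 8.776 μg/mL.
Cmax,ss = C₀/(1 − f) ≈ 8.776/0.4547 ≈ 19.301 μg/mL.
Peak 19.3 μg/mL vs MTC 17 μg/mL: exceeds toxic threshold.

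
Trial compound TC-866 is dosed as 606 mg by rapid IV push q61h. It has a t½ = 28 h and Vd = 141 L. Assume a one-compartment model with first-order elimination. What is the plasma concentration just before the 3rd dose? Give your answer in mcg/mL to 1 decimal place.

f = (1/2)^(τ/t½) = (1/2)^(61/28) ≈ 0.2209.
C₀ = D/Vd = 606/141 ≈ 4.298 mcg/mL.
Before the 3rd dose, 2 doses have been given. Superposition: Cmin = C₀·(f + f²).
≈ 4.298 × (0.2209 + 0.0488) ≈ 4.298 × 0.2697 ≈ 1.159 mcg/mL.

1.2 mcg/mL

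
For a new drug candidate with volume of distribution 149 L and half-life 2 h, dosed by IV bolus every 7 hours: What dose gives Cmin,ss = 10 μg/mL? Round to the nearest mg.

τ/t½ = 7/2 ≈ 3.5, so f = (1/2)^(7/2) ≈ 0.088388.
Cmin,ss = (D/Vd)·f/(1−f), so D = Cmin,ss·Vd·(1−f)/f.
D = 10 × 149 × (1−f)/f ≈ 10 × 149 × 10.31375 ≈ 15367.49 mg.

15367 mg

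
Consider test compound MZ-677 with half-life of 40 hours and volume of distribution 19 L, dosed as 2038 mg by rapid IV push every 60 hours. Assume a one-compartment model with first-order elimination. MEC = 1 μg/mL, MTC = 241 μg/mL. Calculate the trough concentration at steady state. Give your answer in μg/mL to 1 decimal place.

τ/t½ = 60/40 ≈ 1.5, so fraction remaining f = (1/2)^(60/40) ≈ 0.3536.
Accumulation ratio R = 1/(1 − f) ≈ 1/0.6464 ≈ 1.5470.
Single-dose peak C₀ = D/Vd = 2038/19 ≈ 107.263 μg/mL.
Steady-state peak Cmax,ss = C₀·R ≈ 107.263 × 1.5470 ≈ 165.936 μg/mL.
Steady-state trough Cmin,ss = Cmax,ss·f ≈ 165.936 × 0.3536 ≈ 58.675 μg/mL.
Trough 58.7 μg/mL vs MEC 1 μg/mL: adequate.

58.7 μg/mL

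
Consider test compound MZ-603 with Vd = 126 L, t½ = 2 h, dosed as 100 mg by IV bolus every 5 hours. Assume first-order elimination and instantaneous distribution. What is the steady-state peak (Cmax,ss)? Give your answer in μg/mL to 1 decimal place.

Over one 5-h interval, 5/2 ≈ 2.5 half-lives elapse, leaving f ≈ 0.1768 of each dose.
Accumulation ratio R = 1/(1 − f) ≈ 1/0.8232 ≈ 1.2148.
Each bolus raises the concentration by D/Vd = 100/126 ≈ 0.794 μg/mL.
Steady-state peak Cmax,ss = C₀·R ≈ 0.794 × 1.2148 ≈ 0.965 μg/mL.

1.0 μg/mL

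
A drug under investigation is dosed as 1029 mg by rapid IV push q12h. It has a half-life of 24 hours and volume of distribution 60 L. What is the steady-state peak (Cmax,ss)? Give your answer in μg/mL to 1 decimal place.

58.6 μg/mL

k = ln2/t½ = ln2/24 ≈ 0.028881 h⁻¹; fraction remaining f = e^(−kτ) = e^(−0.028881×12) ≈ 0.7071.
Accumulation ratio R = 1/(1 − f) ≈ 1/0.2929 ≈ 3.4141.
Single-dose peak C₀ = D/Vd = 1029/60 ≈ 17.150 μg/mL.
Steady-state peak Cmax,ss = C₀·R ≈ 17.150 × 3.4141 ≈ 58.552 μg/mL.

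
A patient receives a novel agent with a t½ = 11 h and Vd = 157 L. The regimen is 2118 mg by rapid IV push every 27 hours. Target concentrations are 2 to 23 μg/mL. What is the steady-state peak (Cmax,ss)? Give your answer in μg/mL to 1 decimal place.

Over one 27-h interval, 27/11 ≈ 2.4545 half-lives elapse, leaving f ≈ 0.1824 of each dose.
Accumulation ratio R = 1/(1 − f) ≈ 1/0.8176 ≈ 1.2231.
Each bolus raises the concentration by D/Vd = 2118/157 ≈ 13.490 μg/mL.
Steady-state peak Cmax,ss = C₀·R ≈ 13.490 × 1.2231 ≈ 16.500 μg/mL.
Peak 16.5 μg/mL vs MTC 23 μg/mL: below toxic threshold.

16.5 μg/mL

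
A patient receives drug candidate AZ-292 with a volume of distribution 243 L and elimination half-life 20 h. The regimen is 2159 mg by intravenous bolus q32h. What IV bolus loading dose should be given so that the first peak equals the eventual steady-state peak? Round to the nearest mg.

3222 mg

f = (1/2)^(32/20) ≈ 0.329877; accumulation ratio R = 1/(1−f) ≈ 1.49226.
Loading dose to hit Cmax,ss on first dose: D_load = D_maint·R ≈ 2159 × 1.49226 ≈ 3221.79 mg.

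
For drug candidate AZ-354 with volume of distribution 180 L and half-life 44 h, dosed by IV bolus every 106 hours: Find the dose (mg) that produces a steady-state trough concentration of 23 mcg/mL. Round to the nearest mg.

17849 mg

τ/t½ = 106/44 ≈ 2.4091, so f = (1/2)^(106/44) ≈ 0.188274.
Cmin,ss = (D/Vd)·f/(1−f), so D = Cmin,ss·Vd·(1−f)/f.
D = 23 × 180 × (1−f)/f ≈ 23 × 180 × 4.31141 ≈ 17849.24 mg.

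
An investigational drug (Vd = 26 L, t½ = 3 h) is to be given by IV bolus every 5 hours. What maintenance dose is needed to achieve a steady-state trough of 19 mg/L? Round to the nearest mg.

τ/t½ = 5/3 ≈ 1.6667, so f = (1/2)^(5/3) ≈ 0.314980.
Cmin,ss = (D/Vd)·f/(1−f), so D = Cmin,ss·Vd·(1−f)/f.
D = 19 × 26 × (1−f)/f ≈ 19 × 26 × 2.17480 ≈ 1074.35 mg.

1074 mg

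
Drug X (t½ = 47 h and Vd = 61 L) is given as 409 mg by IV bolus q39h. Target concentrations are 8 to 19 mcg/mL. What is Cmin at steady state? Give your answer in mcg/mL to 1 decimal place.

k = ln2/t½ = ln2/47 ≈ 0.014748 h⁻¹; fraction remaining f = e^(−kτ) = e^(−0.014748×39) ≈ 0.5626.
Accumulation ratio R = 1/(1 − f) ≈ 1/0.4374 ≈ 2.2862.
Single-dose peak C₀ = D/Vd = 409/61 ≈ 6.705 mcg/mL.
Steady-state peak Cmax,ss = C₀·R ≈ 6.705 × 2.2862 ≈ 15.329 mcg/mL.
One interval later, Cmin,ss = Cmax,ss·e^(−kτ) ≈ 15.329 × 0.5626 ≈ 8.624 mcg/mL.
Trough 8.6 mcg/mL vs MEC 8 mcg/mL: adequate.

8.6 mcg/mL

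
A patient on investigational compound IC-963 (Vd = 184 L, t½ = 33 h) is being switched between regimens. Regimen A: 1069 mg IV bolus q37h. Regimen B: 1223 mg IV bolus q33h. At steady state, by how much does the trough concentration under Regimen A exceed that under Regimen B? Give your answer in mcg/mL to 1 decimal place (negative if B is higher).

Regimen A: f = (1/2)^(37/33) ≈ 0.4597; Cmin,ss = (1069/184)·f/(1−f) ≈ 4.943 mcg/mL.
Regimen B: f = (1/2)^(33/33) ≈ 0.5000; Cmin,ss = (1223/184)·f/(1−f) ≈ 6.647 mcg/mL.
Difference ≈ 4.943 − 6.647 ≈ -1.704 mcg/mL.

-1.7 mcg/mL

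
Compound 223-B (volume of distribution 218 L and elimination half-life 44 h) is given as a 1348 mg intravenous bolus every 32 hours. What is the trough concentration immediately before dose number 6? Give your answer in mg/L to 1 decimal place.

8.7 mg/L

f = (1/2)^(τ/t½) = (1/2)^(32/44) ≈ 0.6040.
C₀ = D/Vd = 1348/218 ≈ 6.183 mg/L.
Before the 6th dose, 5 doses have been given. Superposition: Cmin = C₀·(f + f² + … + f^5).
≈ 6.183 × (0.6040 + 0.3648 + 0.2203 + 0.1331 + 0.0804) ≈ 6.183 × 1.4026 ≈ 8.672 mg/L.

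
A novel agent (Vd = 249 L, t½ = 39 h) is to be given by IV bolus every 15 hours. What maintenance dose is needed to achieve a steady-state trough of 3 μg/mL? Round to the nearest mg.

228 mg

τ/t½ = 15/39 ≈ 0.38462, so f = (1/2)^(15/39) ≈ 0.765983.
Cmin,ss = (D/Vd)·f/(1−f), so D = Cmin,ss·Vd·(1−f)/f.
D = 3 × 249 × (1−f)/f ≈ 3 × 249 × 0.30551 ≈ 228.22 mg.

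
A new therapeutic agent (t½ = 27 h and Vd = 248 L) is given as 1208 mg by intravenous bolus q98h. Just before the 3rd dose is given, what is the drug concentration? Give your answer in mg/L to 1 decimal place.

f = (1/2)^(τ/t½) = (1/2)^(98/27) ≈ 0.0808.
C₀ = D/Vd = 1208/248 ≈ 4.871 mg/L.
Before the 3rd dose, 2 doses have been given. Superposition: Cmin = C₀·(f + f²).
≈ 4.871 × (0.0808 + 0.0065) ≈ 4.871 × 0.0873 ≈ 0.425 mg/L.

0.4 mg/L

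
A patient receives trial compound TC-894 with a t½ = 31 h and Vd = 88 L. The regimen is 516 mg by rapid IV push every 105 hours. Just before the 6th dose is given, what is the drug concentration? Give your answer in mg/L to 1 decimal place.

f = (1/2)^(τ/t½) = (1/2)^(105/31) ≈ 0.0956.
C₀ = D/Vd = 516/88 ≈ 5.864 mg/L.
Before the 6th dose, 5 doses have been given. Superposition: Cmin = C₀·(f + f² + … + f^5).
≈ 5.864 × (0.0956 + 0.0091 + 0.0009 + 0.0001 + 0.0000) ≈ 5.864 × 0.1057 ≈ 0.620 mg/L.

0.6 mg/L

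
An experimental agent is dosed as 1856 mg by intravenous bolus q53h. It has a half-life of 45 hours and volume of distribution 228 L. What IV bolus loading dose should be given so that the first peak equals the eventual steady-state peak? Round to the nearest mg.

f = (1/2)^(53/45) ≈ 0.442032; accumulation ratio R = 1/(1−f) ≈ 1.79222.
Loading dose to hit Cmax,ss on first dose: D_load = D_maint·R ≈ 1856 × 1.79222 ≈ 3326.36 mg.

3326 mg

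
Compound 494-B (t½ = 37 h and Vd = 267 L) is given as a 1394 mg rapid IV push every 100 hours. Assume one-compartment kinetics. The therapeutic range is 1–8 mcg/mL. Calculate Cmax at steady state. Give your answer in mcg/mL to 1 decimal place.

Over one 100-h interval, 100/37 ≈ 2.7027 half-lives elapse, leaving f ≈ 0.1536 of each dose.
Accumulation ratio R = 1/(1 − f) ≈ 1/0.8464 ≈ 1.1815.
Each bolus raises the concentration by D/Vd = 1394/267 ≈ 5.221 mcg/mL.
Steady-state peak Cmax,ss = C₀·R ≈ 5.221 × 1.1815 ≈ 6.169 mcg/mL.
Peak 6.2 mcg/mL vs MTC 8 mcg/mL: below toxic threshold.

6.2 mcg/mL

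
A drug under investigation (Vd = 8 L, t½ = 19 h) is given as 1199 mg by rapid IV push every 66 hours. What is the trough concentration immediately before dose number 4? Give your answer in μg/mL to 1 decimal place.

14.8 μg/mL

f = (1/2)^(τ/t½) = (1/2)^(66/19) ≈ 0.0900.
C₀ = D/Vd = 1199/8 ≈ 149.875 μg/mL.
Before the 4th dose, 3 doses have been given. Superposition: Cmin = C₀·(f + f² + … + f^3).
≈ 149.875 × (0.0900 + 0.0081 + 0.0007) ≈ 149.875 × 0.0988 ≈ 14.808 μg/mL.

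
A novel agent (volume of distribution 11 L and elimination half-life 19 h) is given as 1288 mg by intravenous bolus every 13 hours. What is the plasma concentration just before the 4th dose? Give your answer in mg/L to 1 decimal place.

146.4 mg/L

f = (1/2)^(τ/t½) = (1/2)^(13/19) ≈ 0.6223.
C₀ = D/Vd = 1288/11 ≈ 117.091 mg/L.
Before the 4th dose, 3 doses have been given. Superposition: Cmin = C₀·(f + f² + … + f^3).
≈ 117.091 × (0.6223 + 0.3873 + 0.2410) ≈ 117.091 × 1.2506 ≈ 146.434 mg/L.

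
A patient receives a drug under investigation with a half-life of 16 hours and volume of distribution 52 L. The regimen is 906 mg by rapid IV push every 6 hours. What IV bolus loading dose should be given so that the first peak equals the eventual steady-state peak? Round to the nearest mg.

f = (1/2)^(6/16) ≈ 0.771105; accumulation ratio R = 1/(1−f) ≈ 4.36882.
Loading dose to hit Cmax,ss on first dose: D_load = D_maint·R ≈ 906 × 4.36882 ≈ 3958.15 mg.

3958 mg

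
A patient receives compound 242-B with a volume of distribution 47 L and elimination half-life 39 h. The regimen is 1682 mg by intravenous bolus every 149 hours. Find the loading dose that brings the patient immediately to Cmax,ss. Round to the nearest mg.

1810 mg

f = (1/2)^(149/39) ≈ 0.070780; accumulation ratio R = 1/(1−f) ≈ 1.07617.
Loading dose to hit Cmax,ss on first dose: D_load = D_maint·R ≈ 1682 × 1.07617 ≈ 1810.12 mg.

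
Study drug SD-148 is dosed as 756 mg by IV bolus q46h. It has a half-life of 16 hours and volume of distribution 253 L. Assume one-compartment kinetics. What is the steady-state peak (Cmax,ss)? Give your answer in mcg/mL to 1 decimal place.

3.5 mcg/mL

τ/t½ = 46/16 ≈ 2.875, so fraction remaining f = (1/2)^(46/16) ≈ 0.1363.
At steady state, accumulation factor R = 1/(1 − e^(−kτ)) ≈ 1.1578.
Each bolus raises the concentration by D/Vd = 756/253 ≈ 2.988 mcg/mL.
Steady-state peak Cmax,ss = C₀·R ≈ 2.988 × 1.1578 ≈ 3.460 mcg/mL.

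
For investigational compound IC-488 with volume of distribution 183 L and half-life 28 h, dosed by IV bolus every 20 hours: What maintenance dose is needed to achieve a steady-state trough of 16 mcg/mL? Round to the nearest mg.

1876 mg

τ/t½ = 20/28 ≈ 0.71429, so f = (1/2)^(20/28) ≈ 0.609507.
Cmin,ss = (D/Vd)·f/(1−f), so D = Cmin,ss·Vd·(1−f)/f.
D = 16 × 183 × (1−f)/f ≈ 16 × 183 × 0.64067 ≈ 1875.88 mg.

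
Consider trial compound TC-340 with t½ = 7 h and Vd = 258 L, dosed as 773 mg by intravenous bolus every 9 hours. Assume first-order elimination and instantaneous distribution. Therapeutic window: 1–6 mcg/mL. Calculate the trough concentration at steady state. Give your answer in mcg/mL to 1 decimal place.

2.1 mcg/mL

τ/t½ = 9/7 ≈ 1.2857, so fraction remaining f = (1/2)^(9/7) ≈ 0.4102.
Accumulation ratio R = 1/(1 − f) ≈ 1/0.5898 ≈ 1.6955.
Each bolus raises the concentration by D/Vd = 773/258 ≈ 2.996 mcg/mL.
Steady-state peak Cmax,ss = C₀·R ≈ 2.996 × 1.6955 ≈ 5.080 mcg/mL.
One interval later, Cmin,ss = Cmax,ss·e^(−kτ) ≈ 5.080 × 0.4102 ≈ 2.084 mcg/mL.
Trough 2.1 mcg/mL vs MEC 1 mcg/mL: adequate.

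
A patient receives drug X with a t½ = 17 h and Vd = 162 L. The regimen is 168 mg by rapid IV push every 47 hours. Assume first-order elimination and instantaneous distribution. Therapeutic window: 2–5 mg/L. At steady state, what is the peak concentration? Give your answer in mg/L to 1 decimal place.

Over one 47-h interval, 47/17 ≈ 2.7647 half-lives elapse, leaving f ≈ 0.1471 of each dose.
Accumulation ratio R = 1/(1 − f) ≈ 1/0.8529 ≈ 1.1725.
Single-dose peak C₀ = D/Vd = 168/162 ≈ 1.037 mg/L.
Steady-state peak Cmax,ss = C₀·R ≈ 1.037 × 1.1725 ≈ 1.216 mg/L.
Peak 1.2 mg/L vs MTC 5 mg/L: below toxic threshold.

1.2 mg/L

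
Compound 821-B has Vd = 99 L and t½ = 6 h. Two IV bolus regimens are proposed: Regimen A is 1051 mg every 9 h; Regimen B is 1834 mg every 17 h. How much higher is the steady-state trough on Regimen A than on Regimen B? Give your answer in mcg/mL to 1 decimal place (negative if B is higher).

2.8 mcg/mL

Regimen A: f = (1/2)^(9/6) ≈ 0.3536; Cmin,ss = (1051/99)·f/(1−f) ≈ 5.807 mcg/mL.
Regimen B: f = (1/2)^(17/6) ≈ 0.1403; Cmin,ss = (1834/99)·f/(1−f) ≈ 3.023 mcg/mL.
Difference ≈ 5.807 − 3.023 ≈ 2.784 mcg/mL.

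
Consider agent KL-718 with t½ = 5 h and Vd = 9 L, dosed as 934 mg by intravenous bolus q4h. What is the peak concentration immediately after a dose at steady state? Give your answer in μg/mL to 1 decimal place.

Over one 4-h interval, 4/5 ≈ 0.8 half-lives elapse, leaving f ≈ 0.5743 of each dose.
Accumulation ratio R = 1/(1 − f) ≈ 1/0.4257 ≈ 2.3491.
Each bolus raises the concentration by D/Vd = 934/9 ≈ 103.778 μg/mL.
Steady-state peak Cmax,ss = C₀·R ≈ 103.778 × 2.3491 ≈ 243.785 μg/mL.

243.8 μg/mL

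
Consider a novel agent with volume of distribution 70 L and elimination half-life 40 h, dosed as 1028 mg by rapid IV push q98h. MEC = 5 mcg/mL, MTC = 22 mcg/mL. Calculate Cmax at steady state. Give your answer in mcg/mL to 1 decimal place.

τ/t½ = 98/40 ≈ 2.45, so fraction remaining f = (1/2)^(98/40) ≈ 0.1830.
Accumulation ratio R = 1/(1 − f) ≈ 1/0.8170 ≈ 1.2240.
Each bolus raises the concentration by D/Vd = 1028/70 ≈ 14.686 mcg/mL.
Cmax,ss = C₀/(1 − f) ≈ 14.686/0.8170 ≈ 17.976 mcg/mL.
Peak 18.0 mcg/mL vs MTC 22 mcg/mL: below toxic threshold.

18.0 mcg/mL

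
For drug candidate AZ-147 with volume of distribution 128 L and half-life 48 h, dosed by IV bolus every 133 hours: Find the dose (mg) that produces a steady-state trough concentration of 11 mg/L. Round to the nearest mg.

τ/t½ = 133/48 ≈ 2.7708, so f = (1/2)^(133/48) ≈ 0.146520.
Cmin,ss = (D/Vd)·f/(1−f), so D = Cmin,ss·Vd·(1−f)/f.
D = 11 × 128 × (1−f)/f ≈ 11 × 128 × 5.82501 ≈ 8201.61 mg.

8202 mg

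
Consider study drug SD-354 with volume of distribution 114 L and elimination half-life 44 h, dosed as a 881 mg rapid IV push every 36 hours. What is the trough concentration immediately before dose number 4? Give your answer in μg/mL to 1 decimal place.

f = (1/2)^(τ/t½) = (1/2)^(36/44) ≈ 0.5672.
C₀ = D/Vd = 881/114 ≈ 7.728 μg/mL.
Before the 4th dose, 3 doses have been given. Superposition: Cmin = C₀·(f + f² + … + f^3).
≈ 7.728 × (0.5672 + 0.3217 + 0.1825) ≈ 7.728 × 1.0714 ≈ 8.280 μg/mL.

8.3 μg/mL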